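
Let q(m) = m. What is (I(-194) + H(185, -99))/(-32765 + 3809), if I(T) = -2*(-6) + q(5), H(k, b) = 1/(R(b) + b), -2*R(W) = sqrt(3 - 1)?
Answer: -333019/567566556 - sqrt(2)/567566556 ≈ -0.00058675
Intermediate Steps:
R(W) = -sqrt(2)/2 (R(W) = -sqrt(3 - 1)/2 = -sqrt(2)/2)
H(k, b) = 1/(b - sqrt(2)/2) (H(k, b) = 1/(-sqrt(2)/2 + b) = 1/(b - sqrt(2)/2))
I(T) = 17 (I(T) = -2*(-6) + 5 = 12 + 5 = 17)
(I(-194) + H(185, -99))/(-32765 + 3809) = (17 + 2/(-sqrt(2) + 2*(-99)))/(-32765 + 3809) = (17 + 2/(-sqrt(2) - 198))/(-28956) = (17 + 2/(-198 - sqrt(2)))*(-1/28956) = -17/28956 - 1/(14478*(-198 - sqrt(2)))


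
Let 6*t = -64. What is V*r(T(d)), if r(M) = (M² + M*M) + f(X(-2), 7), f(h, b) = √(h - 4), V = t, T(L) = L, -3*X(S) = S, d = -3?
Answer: -192 - 32*I*√30/9 ≈ -192.0 - 19.475*I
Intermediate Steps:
X(S) = -S/3
t = -32/3 (t = (⅙)*(-64) = -32/3 ≈ -10.667)
V = -32/3 ≈ -10.667
f(h, b) = √(-4 + h)
r(M) = 2*M² + I*√30/3 (r(M) = (M² + M*M) + √(-4 - ⅓*(-2)) = (M² + M²) + √(-4 + ⅔) = 2*M² + √(-10/3) = 2*M² + I*√30/3)
V*r(T(d)) = -32*(2*(-3)² + I*√30/3)/3 = -32*(2*9 + I*√30/3)/3 = -32*(18 + I*√30/3)/3 = -192 - 32*I*√30/9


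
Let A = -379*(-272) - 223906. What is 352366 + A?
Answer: 231548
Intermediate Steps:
A = -120818 (A = 103088 - 223906 = -120818)
352366 + A = 352366 - 120818 = 231548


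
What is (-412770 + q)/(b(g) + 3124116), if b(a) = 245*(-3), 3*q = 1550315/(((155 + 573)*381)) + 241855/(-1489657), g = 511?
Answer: -39357432669891865/297814269831250536 ≈ -0.13215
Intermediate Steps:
q = 172488827255/95349965256 (q = (1550315/(((155 + 573)*381)) + 241855/(-1489657))/3 = (1550315/((728*381)) + 241855*(-1/1489657))/3 = (1550315/277368 - 241855/1489657)/3 = (1550315*(1/277368) - 241855/1489657)/3 = (119255/21336 - 241855/1489657)/3 = (1/3)*(172488827255/31783321752) = 172488827255/95349965256 ≈ 1.8090)
b(a) = -735
(-412770 + q)/(b(g) + 3124116) = (-412770 + 172488827255/95349965256)/(-735 + 3124116) = -39357432669891865/95349965256/3123381 = -39357432669891865/95349965256*1/3123381 = -39357432669891865/297814269831250536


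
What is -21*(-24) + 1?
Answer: 505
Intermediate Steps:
-21*(-24) + 1 = 504 + 1 = 505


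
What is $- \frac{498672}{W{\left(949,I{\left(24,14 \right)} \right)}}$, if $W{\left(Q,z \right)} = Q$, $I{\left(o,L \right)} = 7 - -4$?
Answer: $- \frac{498672}{949} \approx -525.47$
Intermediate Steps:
$I{\left(o,L \right)} = 11$ ($I{\left(o,L \right)} = 7 + 4 = 11$)
$- \frac{498672}{W{\left(949,I{\left(24,14 \right)} \right)}} = - \frac{498672}{949}$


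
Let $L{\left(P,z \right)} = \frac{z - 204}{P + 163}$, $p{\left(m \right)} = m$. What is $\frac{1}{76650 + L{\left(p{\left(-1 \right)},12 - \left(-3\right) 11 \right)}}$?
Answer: $\frac{54}{4139047} \approx 1.3046 \cdot 10^{-5}$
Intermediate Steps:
$L{\left(P,z \right)} = \frac{-204 + z}{163 + P}$
$\frac{1}{76650 + L{\left(p{\left(-1 \right)},12 - \left(-3\right) 11 \right)}} = \frac{1}{76650 + \frac{-204 - \left(-12 - 33\right)}{163 - 1}} = \frac{1}{76650 + \frac{-204 + \left(12 - -33\right)}{162}} = \frac{1}{76650 + \frac{-204 + \left(12 + 33\right)}{162}} = \frac{1}{76650 + \frac{-204 + 45}{162}} = \frac{1}{76650 + \frac{1}{162} \left(-159\right)} = \frac{1}{76650 - \frac{53}{54}} = \frac{1}{\frac{4139047}{54}} = \frac{54}{4139047}$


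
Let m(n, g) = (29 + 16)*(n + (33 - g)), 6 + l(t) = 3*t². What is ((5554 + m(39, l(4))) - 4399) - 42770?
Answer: -40265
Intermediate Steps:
l(t) = -6 + 3*t²
m(n, g) = 1485 - 45*g + 45*n (m(n, g) = 45*(33 + n - g) = 1485 - 45*g + 45*n)
((5554 + m(39, l(4))) - 4399) - 42770 = ((5554 + (1485 - 45*(-6 + 3*4²) + 45*39)) - 4399) - 42770 = ((5554 + (1485 - 45*(-6 + 3*16) + 1755)) - 4399) - 42770 = ((5554 + (1485 - 45*(-6 + 48) + 1755)) - 4399) - 42770 = ((5554 + (1485 - 45*42 + 1755)) - 4399) - 42770 = ((5554 + (1485 - 1890 + 1755)) - 4399) - 42770 = ((5554 + 1350) - 4399) - 42770 = (6904 - 4399) - 42770 = 2505 - 42770 = -40265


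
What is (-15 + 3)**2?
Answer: 144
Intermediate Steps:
(-15 + 3)**2 = (-12)**2 = 144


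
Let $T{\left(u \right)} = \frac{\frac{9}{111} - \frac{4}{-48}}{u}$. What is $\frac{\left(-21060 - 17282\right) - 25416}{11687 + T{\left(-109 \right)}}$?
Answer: $- \frac{3085632168}{565603979} \approx -5.4555$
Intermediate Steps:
$T{\left(u \right)} = \frac{73}{444 u}$ ($T{\left(u \right)} = \frac{9 \cdot \frac{1}{111} - - \frac{1}{12}}{u} = \frac{\frac{3}{37} + \frac{1}{12}}{u} = \frac{73}{444 u}$)
$\frac{\left(-21060 - 17282\right) - 25416}{11687 + T{\left(-109 \right)}} = \frac{\left(-21060 - 17282\right) - 25416}{11687 + \frac{73}{444 \left(-109\right)}} = \frac{-38342 - 25416}{11687 + \frac{73}{444} \left(- \frac{1}{109}\right)} = - \frac{63758}{11687 - \frac{73}{48396}} = - \frac{63758}{\frac{565603979}{48396}} = \left(-63758\right) \frac{48396}{565603979} = - \frac{3085632168}{565603979}$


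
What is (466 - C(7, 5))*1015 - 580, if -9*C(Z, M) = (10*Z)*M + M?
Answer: 4612015/9 ≈ 5.1245e+5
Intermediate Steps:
C(Z, M) = -M/9 - 10*M*Z/9 (C(Z, M) = -((10*Z)*M + M)/9 = -(10*M*Z + M)/9 = -(M + 10*M*Z)/9 = -M/9 - 10*M*Z/9)
(466 - C(7, 5))*1015 - 580 = (466 - (-1)*5*(1 + 10*7)/9)*1015 - 580 = (466 - (-1)*5*(1 + 70)/9)*1015 - 580 = (466 - (-1)*5*71/9)*1015 - 580 = (466 - 1*(-355/9))*1015 - 580 = (466 + 355/9)*1015 - 580 = (4549/9)*1015 - 580 = 4617235/9 - 580 = 4612015/9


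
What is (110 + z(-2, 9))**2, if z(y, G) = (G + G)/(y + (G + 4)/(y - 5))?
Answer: 99856/9 ≈ 11095.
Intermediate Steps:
z(y, G) = 2*G/(y + (4 + G)/(-5 + y)) (z(y, G) = (2*G)/(y + (4 + G)/(-5 + y)) = 2*G/(y + (4 + G)/(-5 + y)))
(110 + z(-2, 9))**2 = (110 + 2*9*(-5 - 2)/(4 + 9 + (-2)**2 - 5*(-2)))**2 = (110 + 2*9*(-7)/(4 + 9 + 4 + 10))**2 = (110 + 2*9*(-7)/27)**2 = (110 + 2*9*(1/27)*(-7))**2 = (110 - 14/3)**2 = (316/3)**2 = 99856/9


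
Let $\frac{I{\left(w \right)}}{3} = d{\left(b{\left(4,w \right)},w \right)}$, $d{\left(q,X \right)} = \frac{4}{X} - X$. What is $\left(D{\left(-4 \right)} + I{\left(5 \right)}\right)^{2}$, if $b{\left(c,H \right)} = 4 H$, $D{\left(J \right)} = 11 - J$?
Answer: $\frac{144}{25} \approx 5.76$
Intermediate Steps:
$d{\left(q,X \right)} = - X + \frac{4}{X}$
$I{\left(w \right)} = - 3 w + \frac{12}{w}$ ($I{\left(w \right)} = 3 \left(- w + \frac{4}{w}\right) = - 3 w + \frac{12}{w}$)
$\left(D{\left(-4 \right)} + I{\left(5 \right)}\right)^{2} = \left(\left(11 - -4\right) + \left(\left(-3\right) 5 + \frac{12}{5}\right)\right)^{2} = \left(\left(11 + 4\right) + \left(-15 + 12 \cdot \frac{1}{5}\right)\right)^{2} = \left(15 + \left(-15 + \frac{12}{5}\right)\right)^{2} = \left(15 - \frac{63}{5}\right)^{2} = \left(\frac{12}{5}\right)^{2} = \frac{144}{25}$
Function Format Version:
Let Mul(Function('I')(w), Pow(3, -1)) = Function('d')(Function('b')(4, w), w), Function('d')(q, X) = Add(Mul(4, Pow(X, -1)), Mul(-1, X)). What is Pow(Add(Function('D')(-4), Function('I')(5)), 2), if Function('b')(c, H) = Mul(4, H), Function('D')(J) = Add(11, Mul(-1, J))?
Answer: Rational(144, 25) ≈ 5.7600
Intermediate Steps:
Function('d')(q, X) = Add(Mul(-1, X), Mul(4, Pow(X, -1)))
Function('I')(w) = Add(Mul(-3, w), Mul(12, Pow(w, -1))) (Function('I')(w) = Mul(3, Add(Mul(-1, w), Mul(4, Pow(w, -1)))) = Add(Mul(-3, w), Mul(12, Pow(w, -1))))
Pow(Add(Function('D')(-4), Function('I')(5)), 2) = Pow(Add(Add(11, Mul(-1, -4)), Add(Mul(-3, 5), Mul(12, Pow(5, -1)))), 2) = Pow(Add(Add(11, 4), Add(-15, Mul(12, Rational(1, 5)))), 2) = Pow(Add(15, Add(-15, Rational(12, 5))), 2) = Pow(Add(15, Rational(-63, 5)), 2) = Pow(Rational(12, 5), 2) = Rational(144, 25)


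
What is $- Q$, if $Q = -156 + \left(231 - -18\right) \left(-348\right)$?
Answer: $86808$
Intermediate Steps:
$Q = -86808$ ($Q = -156 + \left(231 + 18\right) \left(-348\right) = -156 + 249 \left(-348\right) = -156 - 86652 = -86808$)
$- Q = \left(-1\right) \left(-86808\right) = 86808$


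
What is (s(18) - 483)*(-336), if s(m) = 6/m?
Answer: 162176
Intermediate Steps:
(s(18) - 483)*(-336) = (6/18 - 483)*(-336) = (6*(1/18) - 483)*(-336) = (⅓ - 483)*(-336) = -1448/3*(-336) = 162176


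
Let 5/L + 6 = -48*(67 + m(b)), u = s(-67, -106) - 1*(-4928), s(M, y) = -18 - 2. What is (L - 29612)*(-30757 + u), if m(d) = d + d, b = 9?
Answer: 3127590371813/4086 ≈ 7.6544e+8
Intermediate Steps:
m(d) = 2*d
s(M, y) = -20
u = 4908 (u = -20 - 1*(-4928) = -20 + 4928 = 4908)
L = -5/4086 (L = 5/(-6 - 48*(67 + 2*9)) = 5/(-6 - 48*(67 + 18)) = 5/(-6 - 48*85) = 5/(-6 - 4080) = 5/(-4086) = 5*(-1/4086) = -5/4086 ≈ -0.0012237)
(L - 29612)*(-30757 + u) = (-5/4086 - 29612)*(-30757 + 4908) = -120994637/4086*(-25849) = 3127590371813/4086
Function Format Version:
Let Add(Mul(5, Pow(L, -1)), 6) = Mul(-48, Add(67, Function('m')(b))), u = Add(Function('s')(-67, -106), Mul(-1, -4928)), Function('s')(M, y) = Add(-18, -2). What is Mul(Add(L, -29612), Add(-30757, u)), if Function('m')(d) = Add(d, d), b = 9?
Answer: Rational(3127590371813, 4086) ≈ 7.6544e+8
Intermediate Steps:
Function('m')(d) = Mul(2, d)
Function('s')(M, y) = -20
u = 4908 (u = Add(-20, Mul(-1, -4928)) = Add(-20, 4928) = 4908)
L = Rational(-5, 4086) (L = Mul(5, Pow(Add(-6, Mul(-48, Add(67, Mul(2, 9)))), -1)) = Mul(5, Pow(Add(-6, Mul(-48, Add(67, 18))), -1)) = Mul(5, Pow(Add(-6, Mul(-48, 85)), -1)) = Mul(5, Pow(Add(-6, -4080), -1)) = Mul(5, Pow(-4086, -1)) = Mul(5, Rational(-1, 4086)) = Rational(-5, 4086) ≈ -0.0012237)
Mul(Add(L, -29612), Add(-30757, u)) = Mul(Add(Rational(-5, 4086), -29612), Add(-30757, 4908)) = Mul(Rational(-120994637, 4086), -25849) = Rational(3127590371813, 4086)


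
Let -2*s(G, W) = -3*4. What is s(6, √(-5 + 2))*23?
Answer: 138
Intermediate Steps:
s(G, W) = 6 (s(G, W) = -(-3)*4/2 = -½*(-12) = 6)
s(6, √(-5 + 2))*23 = 6*23 = 138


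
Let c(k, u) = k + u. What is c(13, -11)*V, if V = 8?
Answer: 16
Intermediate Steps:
c(13, -11)*V = (13 - 11)*8 = 2*8 = 16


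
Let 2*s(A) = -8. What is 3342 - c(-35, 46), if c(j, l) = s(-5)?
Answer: 3346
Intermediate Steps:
s(A) = -4 (s(A) = (½)*(-8) = -4)
c(j, l) = -4
3342 - c(-35, 46) = 3342 - 1*(-4) = 3342 + 4 = 3346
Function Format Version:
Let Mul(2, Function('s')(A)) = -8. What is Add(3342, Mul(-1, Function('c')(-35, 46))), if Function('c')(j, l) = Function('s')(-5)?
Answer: 3346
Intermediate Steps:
Function('s')(A) = -4 (Function('s')(A) = Mul(Rational(1, 2), -8) = -4)
Function('c')(j, l) = -4
Add(3342, Mul(-1, Function('c')(-35, 46))) = Add(3342, Mul(-1, -4)) = Add(3342, 4) = 3346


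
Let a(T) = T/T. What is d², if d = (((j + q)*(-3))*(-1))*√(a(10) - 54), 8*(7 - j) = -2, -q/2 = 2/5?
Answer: -7937757/400 ≈ -19844.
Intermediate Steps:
a(T) = 1
q = -⅘ (q = -4/5 = -2*⅖ = -⅘ ≈ -0.80000)
j = 29/4 (j = 7 - ⅛*(-2) = 7 + ¼ = 29/4 ≈ 7.2500)
d = 387*I*√53/20 (d = (((29/4 - ⅘)*(-3))*(-1))*√(1 - 54) = (((129/20)*(-3))*(-1))*√(-53) = (-387/20*(-1))*(I*√53) = 387*(I*√53)/20 = 387*I*√53/20 ≈ 140.87*I)
d² = (387*I*√53/20)² = -7937757/400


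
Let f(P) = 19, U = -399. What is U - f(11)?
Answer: -418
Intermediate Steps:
U - f(11) = -399 - 1*19 = -399 - 19 = -418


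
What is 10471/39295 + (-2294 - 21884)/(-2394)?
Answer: 69653006/6719445 ≈ 10.366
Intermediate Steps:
10471/39295 + (-2294 - 21884)/(-2394) = 10471*(1/39295) - 24178*(-1/2394) = 10471/39295 + 1727/171 = 69653006/6719445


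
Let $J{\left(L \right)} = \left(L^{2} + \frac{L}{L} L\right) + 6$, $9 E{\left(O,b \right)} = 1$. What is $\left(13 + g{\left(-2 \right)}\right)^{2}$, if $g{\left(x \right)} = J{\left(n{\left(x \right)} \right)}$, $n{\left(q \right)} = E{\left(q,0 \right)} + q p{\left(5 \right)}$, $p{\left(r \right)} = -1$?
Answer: $\frac{4289041}{6561} \approx 653.72$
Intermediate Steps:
$E{\left(O,b \right)} = \frac{1}{9}$ ($E{\left(O,b \right)} = \frac{1}{9} \cdot 1 = \frac{1}{9}$)
$n{\left(q \right)} = \frac{1}{9} - q$ ($n{\left(q \right)} = \frac{1}{9} + q \left(-1\right) = \frac{1}{9} - q$)
$J{\left(L \right)} = 6 + L + L^{2}$ ($J{\left(L \right)} = \left(L^{2} + 1 L\right) + 6 = \left(L^{2} + L\right) + 6 = \left(L + L^{2}\right) + 6 = 6 + L + L^{2}$)
$g{\left(x \right)} = \frac{55}{9} + \left(\frac{1}{9} - x\right)^{2} - x$ ($g{\left(x \right)} = 6 - \left(- \frac{1}{9} + x\right) + \left(\frac{1}{9} - x\right)^{2} = \frac{55}{9} + \left(\frac{1}{9} - x\right)^{2} - x$)
$\left(13 + g{\left(-2 \right)}\right)^{2} = \left(13 + \left(\frac{496}{81} + \left(-2\right)^{2} - - \frac{22}{9}\right)\right)^{2} = \left(13 + \left(\frac{496}{81} + 4 + \frac{22}{9}\right)\right)^{2} = \left(13 + \frac{1018}{81}\right)^{2} = \left(\frac{2071}{81}\right)^{2} = \frac{4289041}{6561}$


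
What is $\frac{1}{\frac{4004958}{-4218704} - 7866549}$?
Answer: $- \frac{2109352}{16593322868727} \approx -1.2712 \cdot 10^{-7}$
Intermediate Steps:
$\frac{1}{\frac{4004958}{-4218704} - 7866549} = \frac{1}{4004958 \left(- \frac{1}{4218704}\right) - 7866549} = \frac{1}{- \frac{2002479}{2109352} - 7866549} = \frac{1}{- \frac{16593322868727}{2109352}} = - \frac{2109352}{16593322868727}$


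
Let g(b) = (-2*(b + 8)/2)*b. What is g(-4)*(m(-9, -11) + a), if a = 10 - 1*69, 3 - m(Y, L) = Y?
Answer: -752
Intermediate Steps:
m(Y, L) = 3 - Y
a = -59 (a = 10 - 69 = -59)
g(b) = b*(-8 - b) (g(b) = (-2*(8 + b)*(½))*b = ((-16 - 2*b)*(½))*b = (-8 - b)*b = b*(-8 - b))
g(-4)*(m(-9, -11) + a) = (-1*(-4)*(8 - 4))*((3 - 1*(-9)) - 59) = (-1*(-4)*4)*((3 + 9) - 59) = 16*(12 - 59) = 16*(-47) = -752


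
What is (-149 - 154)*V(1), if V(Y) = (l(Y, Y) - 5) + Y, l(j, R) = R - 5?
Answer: 2424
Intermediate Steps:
l(j, R) = -5 + R
V(Y) = -10 + 2*Y (V(Y) = ((-5 + Y) - 5) + Y = (-10 + Y) + Y = -10 + 2*Y)
(-149 - 154)*V(1) = (-149 - 154)*(-10 + 2*1) = -303*(-10 + 2) = -303*(-8) = 2424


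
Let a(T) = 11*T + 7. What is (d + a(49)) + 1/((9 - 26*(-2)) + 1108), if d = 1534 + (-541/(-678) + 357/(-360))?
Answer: 32968353797/15851640 ≈ 2079.8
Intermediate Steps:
a(T) = 7 + 11*T
d = 20798413/13560 (d = 1534 + (-541*(-1/678) + 357*(-1/360)) = 1534 + (541/678 - 119/120) = 1534 - 2627/13560 = 20798413/13560 ≈ 1533.8)
(d + a(49)) + 1/((9 - 26*(-2)) + 1108) = (20798413/13560 + (7 + 11*49)) + 1/((9 - 26*(-2)) + 1108) = (20798413/13560 + (7 + 539)) + 1/((9 + 52) + 1108) = (20798413/13560 + 546) + 1/(61 + 1108) = 28202173/13560 + 1/1169 = 32968353797/15851640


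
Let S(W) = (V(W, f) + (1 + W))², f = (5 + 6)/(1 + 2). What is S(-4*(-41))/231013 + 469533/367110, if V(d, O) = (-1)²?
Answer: 39528103363/28269060810 ≈ 1.3983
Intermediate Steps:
f = 11/3 ≈ 3.6667
V(d, O) = 1
S(W) = (2 + W)² (S(W) = (1 + (1 + W))² = (2 + W)²)
S(-4*(-41))/231013 + 469533/367110 = (2 - 4*(-41))²/231013 + 469533/367110 = (2 + 164)²*(1/231013) + 469533*(1/367110) = 166²*(1/231013) + 156511/122370 = 27556*(1/231013) + 156511/122370 = 27556/231013 + 156511/122370 = 39528103363/28269060810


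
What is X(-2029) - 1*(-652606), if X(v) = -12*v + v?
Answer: 674925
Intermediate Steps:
X(v) = -11*v
X(-2029) - 1*(-652606) = -11*(-2029) - 1*(-652606) = 22319 + 652606 = 674925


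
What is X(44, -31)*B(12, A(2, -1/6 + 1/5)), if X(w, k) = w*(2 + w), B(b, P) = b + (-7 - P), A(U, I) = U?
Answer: 6072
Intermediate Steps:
B(b, P) = -7 + b - P
X(44, -31)*B(12, A(2, -1/6 + 1/5)) = (44*(2 + 44))*(-7 + 12 - 1*2) = (44*46)*(-7 + 12 - 2) = 2024*3 = 6072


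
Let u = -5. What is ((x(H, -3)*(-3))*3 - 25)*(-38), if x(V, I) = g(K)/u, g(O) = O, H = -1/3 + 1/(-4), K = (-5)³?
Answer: 9500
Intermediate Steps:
K = -125
H = -7/12 (H = -1*⅓ + 1*(-¼) = -⅓ - ¼ = -7/12 ≈ -0.58333)
x(V, I) = 25 (x(V, I) = -125/(-5) = -125*(-⅕) = 25)
((x(H, -3)*(-3))*3 - 25)*(-38) = ((25*(-3))*3 - 25)*(-38) = (-75*3 - 25)*(-38) = (-225 - 25)*(-38) = -250*(-38) = 9500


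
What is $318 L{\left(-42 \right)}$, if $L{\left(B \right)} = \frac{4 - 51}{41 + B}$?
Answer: $14946$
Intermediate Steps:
$L{\left(B \right)} = - \frac{47}{41 + B}$
$318 L{\left(-42 \right)} = 318 \left(- \frac{47}{41 - 42}\right) = 318 \left(- \frac{47}{-1}\right) = 318 \left(\left(-47\right) \left(-1\right)\right) = 318 \cdot 47 = 14946$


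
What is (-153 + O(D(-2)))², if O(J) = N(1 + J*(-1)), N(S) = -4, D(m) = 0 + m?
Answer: 24649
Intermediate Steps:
D(m) = m
O(J) = -4
(-153 + O(D(-2)))² = (-153 - 4)² = (-157)² = 24649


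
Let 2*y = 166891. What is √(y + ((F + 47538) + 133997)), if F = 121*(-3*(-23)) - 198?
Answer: √1092526/2 ≈ 522.62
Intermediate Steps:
y = 166891/2 (y = (½)*166891 = 166891/2 ≈ 83446.)
F = 8151 (F = 121*69 - 198 = 8349 - 198 = 8151)
√(y + ((F + 47538) + 133997)) = √(166891/2 + ((8151 + 47538) + 133997)) = √(166891/2 + (55689 + 133997)) = √(166891/2 + 189686) = √(546263/2) = √1092526/2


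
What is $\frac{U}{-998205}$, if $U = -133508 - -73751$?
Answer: $\frac{19919}{332735} \approx 0.059864$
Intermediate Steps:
$U = -59757$ ($U = -133508 + 73751 = -59757$)
$\frac{U}{-998205} = - \frac{59757}{-998205} = \left(-59757\right) \left(- \frac{1}{998205}\right) = \frac{19919}{332735}$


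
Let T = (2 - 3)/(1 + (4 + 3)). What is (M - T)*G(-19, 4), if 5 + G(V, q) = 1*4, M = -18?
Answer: 143/8 ≈ 17.875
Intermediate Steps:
T = -1/8 (T = -1/(1 + 7) = -1/8 ≈ -0.12500)
G(V, q) = -1 (G(V, q) = -5 + 1*4 = -5 + 4 = -1)
(M - T)*G(-19, 4) = (-18 - 1*(-1/8))*(-1) = (-18 + 1/8)*(-1) = -143/8*(-1) = 143/8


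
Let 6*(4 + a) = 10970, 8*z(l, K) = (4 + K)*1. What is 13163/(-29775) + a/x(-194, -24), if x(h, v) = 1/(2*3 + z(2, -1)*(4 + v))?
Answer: -162984901/59550 ≈ -2736.9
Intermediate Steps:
z(l, K) = ½ + K/8 (z(l, K) = ((4 + K)*1)/8 = (4 + K)/8 = ½ + K/8)
a = 5473/3 (a = -4 + (⅙)*10970 = -4 + 5485/3 = 5473/3 ≈ 1824.3)
x(h, v) = 1/(15/2 + 3*v/8) (x(h, v) = 1/(2*3 + (½ + (⅛)*(-1))*(4 + v)) = 1/(6 + (½ - ⅛)*(4 + v)) = 1/(6 + 3*(4 + v)/8) = 1/(6 + (3/2 + 3*v/8)) = 1/(15/2 + 3*v/8))
13163/(-29775) + a/x(-194, -24) = 13163/(-29775) + 5473/(3*((8/(3*(20 - 24))))) = 13163*(-1/29775) + 5473/(3*(((8/3)/(-4)))) = -13163/29775 + 5473/(3*(((8/3)*(-¼)))) = -13163/29775 + 5473/(3*(-⅔)) = -13163/29775 + (5473/3)*(-3/2) = -13163/29775 - 5473/2 = -162984901/59550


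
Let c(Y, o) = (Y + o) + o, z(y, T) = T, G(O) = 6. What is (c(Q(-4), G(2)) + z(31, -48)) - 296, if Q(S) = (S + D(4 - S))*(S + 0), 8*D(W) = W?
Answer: -320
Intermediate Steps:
D(W) = W/8
Q(S) = S*(½ + 7*S/8) (Q(S) = (S + (4 - S)/8)*(S + 0) = (S + (½ - S/8))*S = (½ + 7*S/8)*S = S*(½ + 7*S/8))
c(Y, o) = Y + 2*o
(c(Q(-4), G(2)) + z(31, -48)) - 296 = (((⅛)*(-4)*(4 + 7*(-4)) + 2*6) - 48) - 296 = (((⅛)*(-4)*(4 - 28) + 12) - 48) - 296 = (((⅛)*(-4)*(-24) + 12) - 48) - 296 = ((12 + 12) - 48) - 296 = (24 - 48) - 296 = -24 - 296 = -320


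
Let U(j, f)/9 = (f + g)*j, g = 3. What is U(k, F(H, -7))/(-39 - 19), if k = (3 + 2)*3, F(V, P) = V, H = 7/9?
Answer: -255/29 ≈ -8.7931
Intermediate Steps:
H = 7/9 (H = 7*(⅑) = 7/9 ≈ 0.77778)
k = 15 (k = 5*3 = 15)
U(j, f) = 9*j*(3 + f) (U(j, f) = 9*((f + 3)*j) = 9*((3 + f)*j) = 9*(j*(3 + f)) = 9*j*(3 + f))
U(k, F(H, -7))/(-39 - 19) = (9*15*(3 + 7/9))/(-39 - 19) = (9*15*(34/9))/(-58) = 510*(-1/58) = -255/29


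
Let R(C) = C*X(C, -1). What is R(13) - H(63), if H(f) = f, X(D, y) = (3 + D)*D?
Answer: 2641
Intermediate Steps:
X(D, y) = D*(3 + D)
R(C) = C²*(3 + C) (R(C) = C*(C*(3 + C)) = C²*(3 + C))
R(13) - H(63) = 13²*(3 + 13) - 1*63 = 169*16 - 63 = 2704 - 63 = 2641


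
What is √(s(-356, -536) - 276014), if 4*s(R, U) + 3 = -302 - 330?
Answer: I*√1104691/2 ≈ 525.52*I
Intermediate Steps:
s(R, U) = -635/4 (s(R, U) = -¾ + (-302 - 330)/4 = -¾ + (¼)*(-632) = -¾ - 158 = -635/4)
√(s(-356, -536) - 276014) = √(-635/4 - 276014) = √(-1104691/4) = I*√1104691/2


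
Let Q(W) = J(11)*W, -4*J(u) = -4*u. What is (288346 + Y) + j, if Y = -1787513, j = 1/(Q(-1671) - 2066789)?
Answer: -3126018053391/2085170 ≈ -1.4992e+6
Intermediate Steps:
J(u) = u (J(u) = -(-1)*u = u)
Q(W) = 11*W
j = -1/2085170 (j = 1/(11*(-1671) - 2066789) = 1/(-18381 - 2066789) = 1/(-2085170) = -1/2085170 ≈ -4.7958e-7)
(288346 + Y) + j = (288346 - 1787513) - 1/2085170 = -1499167 - 1/2085170 = -3126018053391/2085170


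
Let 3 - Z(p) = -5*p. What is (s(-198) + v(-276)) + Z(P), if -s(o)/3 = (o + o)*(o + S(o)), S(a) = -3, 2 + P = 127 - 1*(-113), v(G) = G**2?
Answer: -161419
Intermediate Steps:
P = 238 (P = -2 + (127 - 1*(-113)) = -2 + (127 + 113) = -2 + 240 = 238)
Z(p) = 3 + 5*p (Z(p) = 3 - (-5)*p = 3 + 5*p)
s(o) = -6*o*(-3 + o) (s(o) = -3*(o + o)*(o - 3) = -3*2*o*(-3 + o) = -6*o*(-3 + o))
(s(-198) + v(-276)) + Z(P) = (6*(-198)*(3 - 1*(-198)) + (-276)**2) + (3 + 5*238) = (6*(-198)*(3 + 198) + 76176) + (3 + 1190) = (6*(-198)*201 + 76176) + 1193 = (-238788 + 76176) + 1193 = -162612 + 1193 = -161419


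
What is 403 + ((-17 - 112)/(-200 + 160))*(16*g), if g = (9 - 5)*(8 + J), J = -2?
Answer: 8207/5 ≈ 1641.4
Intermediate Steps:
g = 24 (g = (9 - 5)*(8 - 2) = 4*6 = 24)
403 + ((-17 - 112)/(-200 + 160))*(16*g) = 403 + ((-17 - 112)/(-200 + 160))*(16*24) = 403 - 129/(-40)*384 = 403 - 129*(-1/40)*384 = 403 + (129/40)*384 = 403 + 6192/5 = 8207/5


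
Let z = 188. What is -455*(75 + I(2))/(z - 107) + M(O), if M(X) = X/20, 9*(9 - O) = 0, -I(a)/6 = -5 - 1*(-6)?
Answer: -209057/540 ≈ -387.14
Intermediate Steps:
I(a) = -6 (I(a) = -6*(-5 - 1*(-6)) = -6*(-5 + 6) = -6*1 = -6)
O = 9 (O = 9 - ⅑*0 = 9 + 0 = 9)
M(X) = X/20 (M(X) = X*(1/20) = X/20)
-455*(75 + I(2))/(z - 107) + M(O) = -455*(75 - 6)/(188 - 107) + (1/20)*9 = -31395/81 + 9/20 = -455*23/27 + 9/20 = -10465/27 + 9/20 = -209057/540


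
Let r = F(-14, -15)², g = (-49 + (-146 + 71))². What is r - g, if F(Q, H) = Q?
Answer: -15180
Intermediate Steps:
g = 15376 (g = (-49 - 75)² = (-124)² = 15376)
r = 196 (r = (-14)² = 196)
r - g = 196 - 1*15376 = 196 - 15376 = -15180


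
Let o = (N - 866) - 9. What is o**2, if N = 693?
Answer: 33124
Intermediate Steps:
o = -182 (o = (693 - 866) - 9 = -173 - 9 = -182)
o**2 = (-182)**2 = 33124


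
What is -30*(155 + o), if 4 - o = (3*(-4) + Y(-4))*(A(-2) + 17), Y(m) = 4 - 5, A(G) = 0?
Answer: -11400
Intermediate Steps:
Y(m) = -1
o = 225 (o = 4 - (3*(-4) - 1)*(0 + 17) = 4 - (-12 - 1)*17 = 4 - (-13)*17 = 4 - 1*(-221) = 4 + 221 = 225)
-30*(155 + o) = -30*(155 + 225) = -30*380 = -11400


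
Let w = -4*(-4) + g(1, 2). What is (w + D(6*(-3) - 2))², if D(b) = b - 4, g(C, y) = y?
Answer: 36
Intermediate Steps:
D(b) = -4 + b
w = 18 (w = -4*(-4) + 2 = 16 + 2 = 18)
(w + D(6*(-3) - 2))² = (18 + (-4 + (6*(-3) - 2)))² = (18 + (-4 + (-18 - 2)))² = (18 + (-4 - 20))² = (18 - 24)² = (-6)² = 36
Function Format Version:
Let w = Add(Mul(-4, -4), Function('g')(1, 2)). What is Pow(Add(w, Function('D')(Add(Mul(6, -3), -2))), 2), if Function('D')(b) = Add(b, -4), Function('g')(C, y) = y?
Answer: 36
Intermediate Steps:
Function('D')(b) = Add(-4, b)
w = 18 (w = Add(Mul(-4, -4), 2) = Add(16, 2) = 18)
Pow(Add(w, Function('D')(Add(Mul(6, -3), -2))), 2) = Pow(Add(18, Add(-4, Add(Mul(6, -3), -2))), 2) = Pow(Add(18, Add(-4, Add(-18, -2))), 2) = Pow(Add(18, Add(-4, -20)), 2) = Pow(Add(18, -24), 2) = Pow(-6, 2) = 36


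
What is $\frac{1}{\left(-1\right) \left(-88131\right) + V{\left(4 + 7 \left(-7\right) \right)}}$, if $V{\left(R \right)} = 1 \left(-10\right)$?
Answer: $\frac{1}{88121} \approx 1.1348 \cdot 10^{-5}$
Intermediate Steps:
$V{\left(R \right)} = -10$
$\frac{1}{\left(-1\right) \left(-88131\right) + V{\left(4 + 7 \left(-7\right) \right)}} = \frac{1}{\left(-1\right) \left(-88131\right) - 10} = \frac{1}{88131 - 10} = \frac{1}{88121}$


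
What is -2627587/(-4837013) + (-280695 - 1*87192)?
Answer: -1779471573944/4837013 ≈ -3.6789e+5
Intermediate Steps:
-2627587/(-4837013) + (-280695 - 1*87192) = -2627587*(-1/4837013) + (-280695 - 87192) = 2627587/4837013 - 367887 = -1779471573944/4837013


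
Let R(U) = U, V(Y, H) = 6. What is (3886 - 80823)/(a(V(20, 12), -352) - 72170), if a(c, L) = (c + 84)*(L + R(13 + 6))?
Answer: 76937/102140 ≈ 0.75325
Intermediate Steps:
a(c, L) = (19 + L)*(84 + c) (a(c, L) = (c + 84)*(L + (13 + 6)) = (84 + c)*(L + 19) = (84 + c)*(19 + L) = (19 + L)*(84 + c))
(3886 - 80823)/(a(V(20, 12), -352) - 72170) = (3886 - 80823)/((1596 + 19*6 + 84*(-352) - 352*6) - 72170) = -76937/((1596 + 114 - 29568 - 2112) - 72170) = -76937/(-29970 - 72170) = -76937/(-102140) = -76937*(-1/102140) = 76937/102140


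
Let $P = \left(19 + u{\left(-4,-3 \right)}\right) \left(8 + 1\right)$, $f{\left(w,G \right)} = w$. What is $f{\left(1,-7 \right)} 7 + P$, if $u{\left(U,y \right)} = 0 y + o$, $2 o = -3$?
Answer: $\frac{329}{2} \approx 164.5$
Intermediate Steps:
$o = - \frac{3}{2}$ ($o = \frac{1}{2} \left(-3\right) = - \frac{3}{2} \approx -1.5$)
$u{\left(U,y \right)} = - \frac{3}{2}$ ($u{\left(U,y \right)} = 0 y - \frac{3}{2} = 0 - \frac{3}{2} = - \frac{3}{2}$)
$P = \frac{315}{2}$ ($P = \left(19 - \frac{3}{2}\right) \left(8 + 1\right) = \frac{35}{2} \cdot 9 = \frac{315}{2} \approx 157.5$)
$f{\left(1,-7 \right)} 7 + P = 1 \cdot 7 + \frac{315}{2} = 7 + \frac{315}{2} = \frac{329}{2}$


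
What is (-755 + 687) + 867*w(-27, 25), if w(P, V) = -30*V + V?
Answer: -628643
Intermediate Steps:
w(P, V) = -29*V
(-755 + 687) + 867*w(-27, 25) = (-755 + 687) + 867*(-29*25) = -68 + 867*(-725) = -68 - 628575 = -628643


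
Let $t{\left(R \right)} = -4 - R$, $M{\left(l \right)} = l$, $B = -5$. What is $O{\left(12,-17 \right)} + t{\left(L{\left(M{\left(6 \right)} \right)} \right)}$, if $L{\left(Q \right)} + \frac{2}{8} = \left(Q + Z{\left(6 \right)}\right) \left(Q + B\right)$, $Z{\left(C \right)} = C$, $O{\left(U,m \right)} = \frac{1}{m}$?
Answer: $- \frac{1075}{68} \approx -15.809$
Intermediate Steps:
$L{\left(Q \right)} = - \frac{1}{4} + \left(-5 + Q\right) \left(6 + Q\right)$ ($L{\left(Q \right)} = - \frac{1}{4} + \left(Q + 6\right) \left(Q - 5\right) = - \frac{1}{4} + \left(6 + Q\right) \left(-5 + Q\right) = - \frac{1}{4} + \left(-5 + Q\right) \left(6 + Q\right)$)
$O{\left(12,-17 \right)} + t{\left(L{\left(M{\left(6 \right)} \right)} \right)} = \frac{1}{-17} - \frac{63}{4} = - \frac{1}{17} - \frac{63}{4} = - \frac{1075}{68}$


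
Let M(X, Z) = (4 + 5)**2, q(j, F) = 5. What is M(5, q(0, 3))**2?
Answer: 6561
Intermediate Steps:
M(X, Z) = 81 (M(X, Z) = 9**2 = 81)
M(5, q(0, 3))**2 = 81**2 = 6561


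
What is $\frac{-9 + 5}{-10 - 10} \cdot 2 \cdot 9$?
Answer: $\frac{18}{5} \approx 3.6$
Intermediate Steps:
$\frac{-9 + 5}{-10 - 10} \cdot 2 \cdot 9 = - \frac{4}{-20} \cdot 2 \cdot 9 = \left(-4\right) \left(- \frac{1}{20}\right) 2 \cdot 9 = \frac{1}{5} \cdot 2 \cdot 9 = \frac{2}{5} \cdot 9 = \frac{18}{5}$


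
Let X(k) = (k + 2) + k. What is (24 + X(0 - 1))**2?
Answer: 576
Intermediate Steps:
X(k) = 2 + 2*k (X(k) = (2 + k) + k = 2 + 2*k)
(24 + X(0 - 1))**2 = (24 + (2 + 2*(0 - 1)))**2 = (24 + (2 + 2*(-1)))**2 = (24 + (2 - 2))**2 = (24 + 0)**2 = 24**2 = 576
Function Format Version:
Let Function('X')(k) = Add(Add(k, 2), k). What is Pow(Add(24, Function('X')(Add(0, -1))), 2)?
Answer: 576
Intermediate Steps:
Function('X')(k) = Add(2, Mul(2, k)) (Function('X')(k) = Add(Add(2, k), k) = Add(2, Mul(2, k)))
Pow(Add(24, Function('X')(Add(0, -1))), 2) = Pow(Add(24, Add(2, Mul(2, Add(0, -1)))), 2) = Pow(Add(24, Add(2, Mul(2, -1))), 2) = Pow(Add(24, Add(2, -2)), 2) = Pow(Add(24, 0), 2) = Pow(24, 2) = 576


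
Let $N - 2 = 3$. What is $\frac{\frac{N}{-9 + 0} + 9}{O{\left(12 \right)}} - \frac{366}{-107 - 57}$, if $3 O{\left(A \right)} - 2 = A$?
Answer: $\frac{6959}{1722} \approx 4.0412$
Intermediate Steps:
$N = 5$ ($N = 2 + 3 = 5$)
$O{\left(A \right)} = \frac{2}{3} + \frac{A}{3}$
$\frac{\frac{N}{-9 + 0} + 9}{O{\left(12 \right)}} - \frac{366}{-107 - 57} = \frac{\frac{1}{-9 + 0} \cdot 5 + 9}{\frac{2}{3} + \frac{1}{3} \cdot 12} - \frac{366}{-107 - 57} = \frac{\frac{1}{-9} \cdot 5 + 9}{\frac{2}{3} + 4} - \frac{366}{-164} = \frac{\left(- \frac{1}{9}\right) 5 + 9}{\frac{14}{3}} - - \frac{183}{82} = \left(- \frac{5}{9} + 9\right) \frac{3}{14} + \frac{183}{82} = \frac{76}{9} \cdot \frac{3}{14} + \frac{183}{82} = \frac{38}{21} + \frac{183}{82} = \frac{6959}{1722}$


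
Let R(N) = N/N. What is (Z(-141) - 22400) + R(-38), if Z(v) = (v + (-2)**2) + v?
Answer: -22677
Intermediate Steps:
R(N) = 1
Z(v) = 4 + 2*v (Z(v) = (v + 4) + v = (4 + v) + v = 4 + 2*v)
(Z(-141) - 22400) + R(-38) = ((4 + 2*(-141)) - 22400) + 1 = ((4 - 282) - 22400) + 1 = (-278 - 22400) + 1 = -22678 + 1 = -22677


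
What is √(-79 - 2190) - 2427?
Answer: -2427 + I*√2269 ≈ -2427.0 + 47.634*I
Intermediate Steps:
√(-79 - 2190) - 2427 = √(-2269) - 2427 = I*√2269 - 2427 = -2427 + I*√2269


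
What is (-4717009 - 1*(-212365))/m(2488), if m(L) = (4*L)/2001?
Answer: -2253448161/2488 ≈ -9.0573e+5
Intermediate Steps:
m(L) = 4*L/2001 (m(L) = (4*L)*(1/2001) = 4*L/2001)
(-4717009 - 1*(-212365))/m(2488) = (-4717009 - 1*(-212365))/(((4/2001)*2488)) = (-4717009 + 212365)/(9952/2001) = -4504644*2001/9952 = -2253448161/2488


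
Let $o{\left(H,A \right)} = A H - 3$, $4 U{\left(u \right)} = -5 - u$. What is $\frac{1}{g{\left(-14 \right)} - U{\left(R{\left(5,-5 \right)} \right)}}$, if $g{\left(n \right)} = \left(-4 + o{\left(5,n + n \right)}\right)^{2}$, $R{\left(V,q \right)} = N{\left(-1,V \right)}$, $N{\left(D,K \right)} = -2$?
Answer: $\frac{4}{86439} \approx 4.6275 \cdot 10^{-5}$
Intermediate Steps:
$R{\left(V,q \right)} = -2$
$U{\left(u \right)} = - \frac{5}{4} - \frac{u}{4}$ ($U{\left(u \right)} = \frac{-5 - u}{4} = - \frac{5}{4} - \frac{u}{4}$)
$o{\left(H,A \right)} = -3 + A H$
$g{\left(n \right)} = \left(-7 + 10 n\right)^{2}$ ($g{\left(n \right)} = \left(-4 + \left(-3 + \left(n + n\right) 5\right)\right)^{2} = \left(-4 + \left(-3 + 2 n 5\right)\right)^{2} = \left(-4 + \left(-3 + 10 n\right)\right)^{2} = \left(-7 + 10 n\right)^{2}$)
$\frac{1}{g{\left(-14 \right)} - U{\left(R{\left(5,-5 \right)} \right)}} = \frac{1}{\left(-7 + 10 \left(-14\right)\right)^{2} - \left(- \frac{5}{4} - - \frac{1}{2}\right)} = \frac{1}{\left(-7 - 140\right)^{2} - \left(- \frac{5}{4} + \frac{1}{2}\right)} = \frac{1}{\left(-147\right)^{2} - - \frac{3}{4}} = \frac{1}{21609 + \frac{3}{4}} = \frac{1}{\frac{86439}{4}} = \frac{4}{86439}$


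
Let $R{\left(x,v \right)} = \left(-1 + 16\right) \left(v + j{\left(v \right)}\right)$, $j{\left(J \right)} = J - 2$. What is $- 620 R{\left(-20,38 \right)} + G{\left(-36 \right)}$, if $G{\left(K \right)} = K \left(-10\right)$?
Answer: $-687840$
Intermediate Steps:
$j{\left(J \right)} = -2 + J$
$G{\left(K \right)} = - 10 K$
$R{\left(x,v \right)} = -30 + 30 v$ ($R{\left(x,v \right)} = \left(-1 + 16\right) \left(v + \left(-2 + v\right)\right) = 15 \left(-2 + 2 v\right) = -30 + 30 v$)
$- 620 R{\left(-20,38 \right)} + G{\left(-36 \right)} = - 620 \left(-30 + 30 \cdot 38\right) - -360 = - 620 \left(-30 + 1140\right) + 360 = \left(-620\right) 1110 + 360 = -688200 + 360 = -687840$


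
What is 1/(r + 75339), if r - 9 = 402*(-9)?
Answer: 1/71730 ≈ 1.3941e-5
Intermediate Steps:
r = -3609 (r = 9 + 402*(-9) = 9 - 3618 = -3609)
1/(r + 75339) = 1/(-3609 + 75339) = 1/71730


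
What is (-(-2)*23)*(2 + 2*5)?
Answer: 552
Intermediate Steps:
(-(-2)*23)*(2 + 2*5) = (-2*(-23))*(2 + 10) = 46*12 = 552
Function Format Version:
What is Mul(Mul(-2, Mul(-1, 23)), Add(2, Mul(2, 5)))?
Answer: 552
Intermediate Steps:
Mul(Mul(-2, Mul(-1, 23)), Add(2, Mul(2, 5))) = Mul(Mul(-2, -23), Add(2, 10)) = Mul(46, 12) = 552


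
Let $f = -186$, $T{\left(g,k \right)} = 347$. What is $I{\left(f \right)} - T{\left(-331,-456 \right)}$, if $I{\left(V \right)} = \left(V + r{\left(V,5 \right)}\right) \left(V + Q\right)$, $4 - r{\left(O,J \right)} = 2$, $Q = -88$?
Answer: $50069$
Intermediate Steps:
$r{\left(O,J \right)} = 2$ ($r{\left(O,J \right)} = 4 - 2 = 2$)
$I{\left(V \right)} = \left(-88 + V\right) \left(2 + V\right)$ ($I{\left(V \right)} = \left(V + 2\right) \left(V - 88\right) = \left(2 + V\right) \left(-88 + V\right) = \left(-88 + V\right) \left(2 + V\right)$)
$I{\left(f \right)} - T{\left(-331,-456 \right)} = \left(-176 + \left(-186\right)^{2} - -15996\right) - 347 = \left(-176 + 34596 + 15996\right) - 347 = 50416 - 347 = 50069$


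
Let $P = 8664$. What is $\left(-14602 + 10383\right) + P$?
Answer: $4445$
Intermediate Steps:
$\left(-14602 + 10383\right) + P = \left(-14602 + 10383\right) + 8664 = -4219 + 8664 = 4445$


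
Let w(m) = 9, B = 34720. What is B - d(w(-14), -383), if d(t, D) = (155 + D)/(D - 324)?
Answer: 24546812/707 ≈ 34720.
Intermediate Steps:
d(t, D) = (155 + D)/(-324 + D)
B - d(w(-14), -383) = 34720 - (155 - 383)/(-324 - 383) = 34720 - (-228)/(-707) = 34720 - (-1)*(-228)/707 = 34720 - 1*228/707 = 34720 - 228/707 = 24546812/707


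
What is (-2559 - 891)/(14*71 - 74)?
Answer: -15/4 ≈ -3.7500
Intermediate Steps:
(-2559 - 891)/(14*71 - 74) = -3450/(994 - 74) = -3450/920 = -3450*1/920 = -15/4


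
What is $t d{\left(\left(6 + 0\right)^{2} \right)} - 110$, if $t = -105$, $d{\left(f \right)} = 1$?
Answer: $-215$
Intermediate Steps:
$t d{\left(\left(6 + 0\right)^{2} \right)} - 110 = \left(-105\right) 1 - 110 = -105 - 110 = -215$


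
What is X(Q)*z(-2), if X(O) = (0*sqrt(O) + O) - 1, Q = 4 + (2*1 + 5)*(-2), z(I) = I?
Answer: 22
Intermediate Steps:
Q = -10 (Q = 4 + (2 + 5)*(-2) = 4 + 7*(-2) = 4 - 14 = -10)
X(O) = -1 + O (X(O) = (0 + O) - 1 = O - 1 = -1 + O)
X(Q)*z(-2) = (-1 - 10)*(-2) = -11*(-2) = 22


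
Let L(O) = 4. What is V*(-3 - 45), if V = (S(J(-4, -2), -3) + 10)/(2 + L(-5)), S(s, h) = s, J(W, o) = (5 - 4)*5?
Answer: -120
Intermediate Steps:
J(W, o) = 5 (J(W, o) = 1*5 = 5)
V = 5/2 (V = (5 + 10)/(2 + 4) = 15/6 = 15*(1/6) = 5/2 ≈ 2.5000)
V*(-3 - 45) = 5*(-3 - 45)/2 = (5/2)*(-48) = -120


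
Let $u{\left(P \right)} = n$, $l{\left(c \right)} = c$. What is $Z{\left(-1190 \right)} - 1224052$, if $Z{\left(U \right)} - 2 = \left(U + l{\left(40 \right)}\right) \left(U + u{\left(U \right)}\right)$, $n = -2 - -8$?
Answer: $137550$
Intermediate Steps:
$n = 6$ ($n = -2 + 8 = 6$)
$u{\left(P \right)} = 6$
$Z{\left(U \right)} = 2 + \left(6 + U\right) \left(40 + U\right)$ ($Z{\left(U \right)} = 2 + \left(U + 40\right) \left(U + 6\right) = 2 + \left(40 + U\right) \left(6 + U\right) = 2 + \left(6 + U\right) \left(40 + U\right)$)
$Z{\left(-1190 \right)} - 1224052 = \left(242 + \left(-1190\right)^{2} + 46 \left(-1190\right)\right) - 1224052 = \left(242 + 1416100 - 54740\right) - 1224052 = 1361602 - 1224052 = 137550$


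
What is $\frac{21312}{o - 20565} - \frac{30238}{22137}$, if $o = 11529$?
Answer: $- \frac{20694842}{5556387} \approx -3.7245$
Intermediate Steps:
$\frac{21312}{o - 20565} - \frac{30238}{22137} = \frac{21312}{11529 - 20565} - \frac{30238}{22137} = \frac{21312}{-9036} - \frac{30238}{22137} = 21312 \left(- \frac{1}{9036}\right) - \frac{30238}{22137} = - \frac{592}{251} - \frac{30238}{22137} = - \frac{20694842}{5556387}$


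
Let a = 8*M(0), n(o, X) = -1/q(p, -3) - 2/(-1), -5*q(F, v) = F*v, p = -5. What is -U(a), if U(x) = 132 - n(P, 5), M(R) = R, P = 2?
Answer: -389/3 ≈ -129.67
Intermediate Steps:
q(F, v) = -F*v/5
n(o, X) = 7/3 (n(o, X) = -1/((-1/5*(-5)*(-3))) - 2/(-1) = -1/(-3) - 2*(-1) = -1*(-1/3) + 2 = 1/3 + 2 = 7/3)
a = 0 (a = 8*0 = 0)
U(x) = 389/3 (U(x) = 132 - 1*7/3 = 132 - 7/3 = 389/3)
-U(a) = -1*389/3 = -389/3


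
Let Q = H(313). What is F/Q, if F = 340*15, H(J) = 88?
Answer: 1275/22 ≈ 57.955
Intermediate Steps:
F = 5100
Q = 88
F/Q = 5100/88 = 5100*(1/88) = 1275/22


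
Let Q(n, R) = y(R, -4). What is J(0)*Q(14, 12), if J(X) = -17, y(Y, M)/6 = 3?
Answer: -306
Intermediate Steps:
y(Y, M) = 18 (y(Y, M) = 6*3 = 18)
Q(n, R) = 18
J(0)*Q(14, 12) = -17*18 = -306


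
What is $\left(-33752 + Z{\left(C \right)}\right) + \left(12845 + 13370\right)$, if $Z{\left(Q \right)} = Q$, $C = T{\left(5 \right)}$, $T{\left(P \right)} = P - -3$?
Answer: $-7529$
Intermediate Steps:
$T{\left(P \right)} = 3 + P$ ($T{\left(P \right)} = P + 3 = 3 + P$)
$C = 8$ ($C = 3 + 5 = 8$)
$\left(-33752 + Z{\left(C \right)}\right) + \left(12845 + 13370\right) = \left(-33752 + 8\right) + \left(12845 + 13370\right) = -33744 + 26215 = -7529$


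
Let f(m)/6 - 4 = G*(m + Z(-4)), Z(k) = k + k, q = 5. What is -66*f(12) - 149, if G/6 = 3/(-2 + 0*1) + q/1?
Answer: -34997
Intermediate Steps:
Z(k) = 2*k
G = 21 (G = 6*(3/(-2 + 0*1) + 5/1) = 6*(3/(-2 + 0) + 5*1) = 6*(3/(-2) + 5) = 6*(3*(-½) + 5) = 6*(-3/2 + 5) = 6*(7/2) = 21)
f(m) = -984 + 126*m (f(m) = 24 + 6*(21*(m + 2*(-4))) = 24 + 6*(21*(m - 8)) = 24 + 6*(21*(-8 + m)) = 24 + 6*(-168 + 21*m) = 24 + (-1008 + 126*m) = -984 + 126*m)
-66*f(12) - 149 = -66*(-984 + 126*12) - 149 = -66*(-984 + 1512) - 149 = -66*528 - 149 = -34848 - 149 = -34997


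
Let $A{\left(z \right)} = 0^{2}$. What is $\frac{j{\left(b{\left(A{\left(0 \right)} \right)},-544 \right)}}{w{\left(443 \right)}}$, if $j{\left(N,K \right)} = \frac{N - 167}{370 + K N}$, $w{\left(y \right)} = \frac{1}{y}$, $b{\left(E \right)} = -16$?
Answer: $- \frac{81069}{9074} \approx -8.9342$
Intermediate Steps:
$A{\left(z \right)} = 0$
$j{\left(N,K \right)} = \frac{-167 + N}{370 + K N}$
$\frac{j{\left(b{\left(A{\left(0 \right)} \right)},-544 \right)}}{w{\left(443 \right)}} = \frac{\frac{1}{370 - -8704} \left(-167 - 16\right)}{\frac{1}{443}} = \frac{1}{370 + 8704} \left(-183\right) \frac{1}{\frac{1}{443}} = \frac{1}{9074} \left(-183\right) 443 = \left(- \frac{183}{9074}\right) 443 = - \frac{81069}{9074}$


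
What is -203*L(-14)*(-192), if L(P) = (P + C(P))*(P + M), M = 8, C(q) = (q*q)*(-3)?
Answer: 140781312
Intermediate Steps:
C(q) = -3*q² (C(q) = q²*(-3) = -3*q²)
L(P) = (8 + P)*(P - 3*P²) (L(P) = (P - 3*P²)*(P + 8) = (P - 3*P²)*(8 + P) = (8 + P)*(P - 3*P²))
-203*L(-14)*(-192) = -(-2842)*(8 - 23*(-14) - 3*(-14)²)*(-192) = -(-2842)*(8 + 322 - 3*196)*(-192) = -(-2842)*(8 + 322 - 588)*(-192) = -(-2842)*(-258)*(-192) = -203*3612*(-192) = -733236*(-192) = 140781312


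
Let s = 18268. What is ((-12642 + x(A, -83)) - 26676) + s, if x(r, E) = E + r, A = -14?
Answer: -21147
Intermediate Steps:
((-12642 + x(A, -83)) - 26676) + s = ((-12642 + (-83 - 14)) - 26676) + 18268 = ((-12642 - 97) - 26676) + 18268 = (-12739 - 26676) + 18268 = -39415 + 18268 = -21147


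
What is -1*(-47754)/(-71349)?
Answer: -15918/23783 ≈ -0.66930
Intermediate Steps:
-1*(-47754)/(-71349) = 47754*(-1/71349) = -15918/23783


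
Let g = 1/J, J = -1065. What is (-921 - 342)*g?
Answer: 421/355 ≈ 1.1859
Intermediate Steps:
g = -1/1065 (g = 1/(-1065) = -1/1065 ≈ -0.00093897)
(-921 - 342)*g = (-921 - 342)*(-1/1065) = -1263*(-1/1065) = 421/355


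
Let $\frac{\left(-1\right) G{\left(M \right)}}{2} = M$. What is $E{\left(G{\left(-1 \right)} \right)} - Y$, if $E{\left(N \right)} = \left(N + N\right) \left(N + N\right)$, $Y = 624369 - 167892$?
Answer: $-456461$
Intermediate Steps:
$G{\left(M \right)} = - 2 M$
$Y = 456477$ ($Y = 624369 - 167892 = 456477$)
$E{\left(N \right)} = 4 N^{2}$ ($E{\left(N \right)} = 2 N 2 N = 4 N^{2}$)
$E{\left(G{\left(-1 \right)} \right)} - Y = 4 \left(\left(-2\right) \left(-1\right)\right)^{2} - 456477 = 4 \cdot 2^{2} - 456477 = 4 \cdot 4 - 456477 = 16 - 456477 = -456461$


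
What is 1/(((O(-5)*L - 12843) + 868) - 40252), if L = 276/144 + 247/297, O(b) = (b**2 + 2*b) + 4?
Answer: -1188/61983641 ≈ -1.9166e-5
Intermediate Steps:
O(b) = 4 + b**2 + 2*b
L = 3265/1188 (L = 276*(1/144) + 247*(1/297) = 23/12 + 247/297 = 3265/1188 ≈ 2.7483)
1/(((O(-5)*L - 12843) + 868) - 40252) = 1/((((4 + (-5)**2 + 2*(-5))*(3265/1188) - 12843) + 868) - 40252) = 1/((((4 + 25 - 10)*(3265/1188) - 12843) + 868) - 40252) = 1/(((19*(3265/1188) - 12843) + 868) - 40252) = 1/(((62035/1188 - 12843) + 868) - 40252) = 1/((-15195449/1188 + 868) - 40252) = 1/(-14164265/1188 - 40252) = 1/(-61983641/1188) = -1188/61983641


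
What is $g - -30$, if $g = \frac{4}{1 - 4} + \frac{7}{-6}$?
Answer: $\frac{55}{2} \approx 27.5$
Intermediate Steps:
$g = - \frac{5}{2}$ ($g = \frac{4}{-3} + 7 \left(- \frac{1}{6}\right) = 4 \left(- \frac{1}{3}\right) - \frac{7}{6} = - \frac{4}{3} - \frac{7}{6} = - \frac{5}{2} \approx -2.5$)
$g - -30 = - \frac{5}{2} - -30 = - \frac{5}{2} + 30 = \frac{55}{2}$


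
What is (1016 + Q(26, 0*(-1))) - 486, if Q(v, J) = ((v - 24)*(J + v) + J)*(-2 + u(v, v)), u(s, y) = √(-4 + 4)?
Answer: 426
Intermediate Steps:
u(s, y) = 0 (u(s, y) = √0 = 0)
Q(v, J) = -2*J - 2*(-24 + v)*(J + v) (Q(v, J) = ((v - 24)*(J + v) + J)*(-2 + 0) = ((-24 + v)*(J + v) + J)*(-2) = (J + (-24 + v)*(J + v))*(-2) = -2*J - 2*(-24 + v)*(J + v))
(1016 + Q(26, 0*(-1))) - 486 = (1016 + (-2*26² + 46*(0*(-1)) + 48*26 - 2*0*(-1)*26)) - 486 = (1016 + (-2*676 + 46*0 + 1248 - 2*0*26)) - 486 = (1016 + (-1352 + 0 + 1248 + 0)) - 486 = (1016 - 104) - 486 = 912 - 486 = 426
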